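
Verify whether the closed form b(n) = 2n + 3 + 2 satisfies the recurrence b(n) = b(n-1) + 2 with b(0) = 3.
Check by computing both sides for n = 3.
From the recurrence with b(0) = 3:
  b(0) = 3, b(1) = 5, b(2) = 7, b(3) = 9
  so the recurrence gives b(3) = 9.
From the proposed closed form b(n) = 2n + 3 + 2:
  b(3) = 11.
The recurrence gives 9 but the closed form gives 11, so the closed form does not satisfy the recurrence.

No, the closed form is incorrect.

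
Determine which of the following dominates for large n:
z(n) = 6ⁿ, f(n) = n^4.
Comparing growth rates:
Growth-rate hierarchy: log n ≺ any polynomial ≺ any exponential cⁿ (c>1) ≺ n! ≺ nⁿ.
exponential base 6 dominates polynomial degree 4 asymptotically.

z(n) grows faster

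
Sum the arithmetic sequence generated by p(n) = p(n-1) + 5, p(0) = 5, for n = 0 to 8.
Computing the sequence terms: 5, 10, 15, 20, 25, 30, 35, 40, 45
Adding these values together:

225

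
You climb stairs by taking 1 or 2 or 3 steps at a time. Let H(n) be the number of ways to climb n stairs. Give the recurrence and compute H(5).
Condition on the size of the last step (1 to 3): before it there were n-1, …, n-3 stairs climbed, and these cases are disjoint, so H(n) = H(n-1) + H(n-2) + H(n-3) (order-3 linear recurrence).
Initial conditions by direct count (compositions of i into parts ≤ 3): H(1) = 1; H(2) = 2; H(3) = 4.
Iterating the recurrence: H(4) = 7, H(5) = 13.

H(n) = H(n-1) + H(n-2) + H(n-3), H(1) = 1, H(2) = 2, H(3) = 4; H(5) = 13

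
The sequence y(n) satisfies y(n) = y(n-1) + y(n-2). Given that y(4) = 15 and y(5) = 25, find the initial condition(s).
Work backwards using y(k) = y(k+2) - y(k+1):
y(3) = y(5) - y(4) = 25 - 15 = 10
y(2) = y(4) - y(3) = 15 - 10 = 5
y(1) = y(3) - y(2) = 10 - 5 = 5
y(0) = y(2) - y(1) = 5 - 5 = 0

y(0) = 0, y(1) = 5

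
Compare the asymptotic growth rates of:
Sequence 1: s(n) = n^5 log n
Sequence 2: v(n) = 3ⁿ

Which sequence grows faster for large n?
Comparing growth rates:
Growth-rate hierarchy: log n ≺ any polynomial ≺ any exponential cⁿ (c>1) ≺ n! ≺ nⁿ.
exponential base 3 dominates polynomial degree 5 (with log factor) asymptotically.

v(n) grows faster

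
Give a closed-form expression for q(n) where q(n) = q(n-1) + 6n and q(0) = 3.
Recurrence: q(n) = q(n-1) + 6n, initial: q(0) = 3.
Telescoping: q(n) = q(0) + 6·Σᵢ₌₁ⁿ i = 3 + 6·n(n+1)/2.

q(n) = 6·n(n+1)/2 + 3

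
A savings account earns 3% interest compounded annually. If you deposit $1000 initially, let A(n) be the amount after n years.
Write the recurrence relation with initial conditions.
Each year the balance grows by 3%, i.e. is multiplied by 1 + 3/100 = 1.03, so A(n) = 1.03 × A(n-1). The initial deposit gives A(0) = 1000.
Unrolling gives the closed form A(n) = 1000 × (1.03)ⁿ.

A(n) = 1.03 × A(n-1), A(0) = 1000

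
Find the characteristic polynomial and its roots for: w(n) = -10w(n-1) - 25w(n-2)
Substitute w(n) = rⁿ and divide through by rⁿ⁻²: r² + 10r + 25 = 0
Factor: (r + 5)² = 0, so r = -5 (double root).
General solution: w(n) = (A + Bn)·(-5)ⁿ

Characteristic: r² + 10r + 25 = 0, Roots: r = -5 (double root)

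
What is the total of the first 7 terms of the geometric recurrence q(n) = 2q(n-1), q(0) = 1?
Computing the sequence terms: 1, 2, 4, 8, 16, 32, 64
Adding these values together:

127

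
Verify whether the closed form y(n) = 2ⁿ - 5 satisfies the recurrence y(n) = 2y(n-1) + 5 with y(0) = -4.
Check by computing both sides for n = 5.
From the recurrence with y(0) = -4:
  y(0) = -4, y(1) = -3, y(2) = -1, y(3) = 3, y(4) = 11, y(5) = 27
  so the recurrence gives y(5) = 27.
From the proposed closed form y(n) = 2ⁿ - 5:
  y(5) = 27.
Both sides give 27 at n = 5, and the initial condition(s) match, so the closed form is consistent.

Yes, the closed form is correct.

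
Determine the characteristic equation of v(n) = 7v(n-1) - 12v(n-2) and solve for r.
Substitute v(n) = rⁿ and divide through by rⁿ⁻²: r² - 7r + 12 = 0
Factor: (r - 3)(r - 4) = 0, so r = 3, 4.
General solution: v(n) = A·3ⁿ + B·4ⁿ

Characteristic: r² - 7r + 12 = 0, Roots: r = 3, 4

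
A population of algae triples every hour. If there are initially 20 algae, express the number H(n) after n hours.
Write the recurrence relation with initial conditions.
Each hour multiplies the count by 3, so the count after n hours depends only on the count after n-1 hours: H(n) = 3 × H(n-1). The starting count gives H(0) = 20.
Unrolling n times gives the closed form H(n) = 20 × 3ⁿ.

H(n) = 3 × H(n-1), H(0) = 20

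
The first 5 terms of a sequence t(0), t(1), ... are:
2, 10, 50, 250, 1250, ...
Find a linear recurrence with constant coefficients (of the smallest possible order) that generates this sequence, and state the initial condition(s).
Look for the lowest-order linear relation among consecutive terms.
Observation: each term is 5× the previous.
Check at n=2: 5·10 = 50. ✓

t(n) = 5 × t(n-1), t(0) = 2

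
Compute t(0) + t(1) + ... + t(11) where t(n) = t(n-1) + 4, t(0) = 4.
Computing the sequence terms: 4, 8, 12, 16, 20, 24, 28, 32, 36, 40, 44, 48
Adding these values together:

312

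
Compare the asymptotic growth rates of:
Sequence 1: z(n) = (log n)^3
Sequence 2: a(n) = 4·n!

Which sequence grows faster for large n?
Comparing growth rates:
Growth-rate hierarchy: log n ≺ any polynomial ≺ any exponential cⁿ (c>1) ≺ n! ≺ nⁿ.
factorial dominates polylogarithmic (log n)^3 asymptotically.

a(n) grows faster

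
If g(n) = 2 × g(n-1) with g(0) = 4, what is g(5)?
Computing step by step:
g(0) = 4
g(1) = 2 × 4 = 8
g(2) = 2 × 8 = 16
g(3) = 2 × 16 = 32
g(4) = 2 × 32 = 64
g(5) = 2 × 64 = 128

128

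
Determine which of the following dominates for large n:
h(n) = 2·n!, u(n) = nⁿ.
Comparing growth rates:
Growth-rate hierarchy: log n ≺ any polynomial ≺ any exponential cⁿ (c>1) ≺ n! ≺ nⁿ.
super-exponential nⁿ dominates factorial asymptotically.

u(n) grows faster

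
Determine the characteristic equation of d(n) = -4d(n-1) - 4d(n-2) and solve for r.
Substitute d(n) = rⁿ and divide through by rⁿ⁻²: r² + 4r + 4 = 0
Factor: (r + 2)² = 0, so r = -2 (double root).
General solution: d(n) = (A + Bn)·(-2)ⁿ

Characteristic: r² + 4r + 4 = 0, Roots: r = -2 (double root)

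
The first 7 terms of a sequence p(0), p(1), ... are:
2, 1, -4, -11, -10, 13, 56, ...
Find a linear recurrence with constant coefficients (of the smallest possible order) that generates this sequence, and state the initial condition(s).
Look for the lowest-order linear relation among consecutive terms.
Observation: p(n) - 2·p(n-1) - (-3)·p(n-2) = 0 holds for the shown terms, and no order-1 relation p(n) = α·p(n-1) + β fits.
Check at n=3: 2·-4 + (-3)·1 = -11. ✓

p(n) = 2p(n-1) - 3p(n-2), p(0) = 2, p(1) = 1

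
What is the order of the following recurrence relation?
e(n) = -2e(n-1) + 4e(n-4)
The order is the largest lag k for which e(n-k) appears. Here the deepest term is e(n-4), so the order is 4.

Order 4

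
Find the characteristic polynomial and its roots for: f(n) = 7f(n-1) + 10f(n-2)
Substitute f(n) = rⁿ and divide through by rⁿ⁻²: r² - 7r - 10 = 0
Discriminant: 7² + 4·10 = 89, not a perfect square, so by the quadratic formula r = (7 ± √89)/2.
General solution: f(n) = A·r₁ⁿ + B·r₂ⁿ where r₁,r₂ = (7 ± √89)/2

Characteristic: r² - 7r - 10 = 0, Roots: r = (7 ± √89)/2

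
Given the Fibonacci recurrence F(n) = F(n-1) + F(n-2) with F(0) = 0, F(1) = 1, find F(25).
Computing the sequence terms:
0, 1, 1, 2, 3, 5, 8, 13, 21, 34, 55, 89, 144, 233, 377, 610, 987, 1597, 2584, 4181, 6765, 10946, 17711, 28657, 46368, 75025

75025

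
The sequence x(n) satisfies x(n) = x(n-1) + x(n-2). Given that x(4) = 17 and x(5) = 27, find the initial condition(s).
Work backwards using x(k) = x(k+2) - x(k+1):
x(3) = x(5) - x(4) = 27 - 17 = 10
x(2) = x(4) - x(3) = 17 - 10 = 7
x(1) = x(3) - x(2) = 10 - 7 = 3
x(0) = x(2) - x(1) = 7 - 3 = 4

x(0) = 4, x(1) = 3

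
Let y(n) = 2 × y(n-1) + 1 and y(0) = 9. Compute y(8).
Computing step by step:
y(0) = 9
y(1) = 2 × 9 + 1 = 19
y(2) = 2 × 19 + 1 = 39
y(3) = 2 × 39 + 1 = 79
y(4) = 2 × 79 + 1 = 159
y(5) = 2 × 159 + 1 = 319
y(6) = 2 × 319 + 1 = 639
y(7) = 2 × 639 + 1 = 1279
y(8) = 2 × 1279 + 1 = 2559

2559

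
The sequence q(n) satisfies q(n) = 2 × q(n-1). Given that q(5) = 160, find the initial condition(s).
In general q(n) = 2ⁿ · q(0). At n = 5: q(0) = q(5) / 2^5 = 160 / 32 = 5.

q(0) = 5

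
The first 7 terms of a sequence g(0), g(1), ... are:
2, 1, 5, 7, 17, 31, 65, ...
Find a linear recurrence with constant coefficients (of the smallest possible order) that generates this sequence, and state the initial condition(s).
Look for the lowest-order linear relation among consecutive terms.
Observation: g(n) - 1·g(n-1) - (2)·g(n-2) = 0 holds for the shown terms, and no order-1 relation g(n) = α·g(n-1) + β fits.
Check at n=3: 1·5 + (2)·1 = 7. ✓

g(n) = g(n-1) + 2g(n-2), g(0) = 2, g(1) = 1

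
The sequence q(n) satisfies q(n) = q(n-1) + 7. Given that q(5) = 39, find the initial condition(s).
q(5) = q(0) + 5·7, so q(0) = 39 - 35 = 4.

q(0) = 4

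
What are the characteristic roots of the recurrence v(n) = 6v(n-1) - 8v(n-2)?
Substitute v(n) = rⁿ and divide through by rⁿ⁻²: r² - 6r + 8 = 0
Factor: (r - 4)(r - 2) = 0, so r = 4, 2.
General solution: v(n) = A·4ⁿ + B·2ⁿ

Characteristic: r² - 6r + 8 = 0, Roots: r = 4, 2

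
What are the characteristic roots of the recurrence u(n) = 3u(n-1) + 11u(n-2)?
Substitute u(n) = rⁿ and divide through by rⁿ⁻²: r² - 3r - 11 = 0
Discriminant: 3² + 4·11 = 53, not a perfect square, so by the quadratic formula r = (3 ± √53)/2.
General solution: u(n) = A·r₁ⁿ + B·r₂ⁿ where r₁,r₂ = (3 ± √53)/2

Characteristic: r² - 3r - 11 = 0, Roots: r = (3 ± √53)/2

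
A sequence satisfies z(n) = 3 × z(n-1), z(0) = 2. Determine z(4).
Computing step by step:
z(0) = 2
z(1) = 3 × 2 = 6
z(2) = 3 × 6 = 18
z(3) = 3 × 18 = 54
z(4) = 3 × 54 = 162

162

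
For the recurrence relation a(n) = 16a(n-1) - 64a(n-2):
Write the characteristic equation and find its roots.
Substitute a(n) = rⁿ and divide through by rⁿ⁻²: r² - 16r + 64 = 0
Factor: (r - 8)² = 0, so r = 8 (double root).
General solution: a(n) = (A + Bn)·8ⁿ

Characteristic: r² - 16r + 64 = 0, Roots: r = 8 (double root)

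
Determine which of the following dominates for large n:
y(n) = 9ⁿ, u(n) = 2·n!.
Comparing growth rates:
Growth-rate hierarchy: log n ≺ any polynomial ≺ any exponential cⁿ (c>1) ≺ n! ≺ nⁿ.
factorial dominates exponential base 9 asymptotically.

u(n) grows faster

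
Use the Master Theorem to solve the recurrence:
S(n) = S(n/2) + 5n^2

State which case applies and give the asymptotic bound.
Master Theorem template: S(n) = a·S(n/b) + f(n).
Here: a=1, b=2, f(n)=5n^2
Compute log_b(a) = log_2(1) = 0.
f(n) = 5n^2 = Ω(n^(0+ε)) with ε = 2, and the regularity condition holds (a·f(n/b) = (a/b^2)·f(n) with a/b^2 = 2^-2 < 1). Case 3: S(n) = Θ(f(n)) = Θ(n^2).

Case 3: S(n) = Θ(n^2)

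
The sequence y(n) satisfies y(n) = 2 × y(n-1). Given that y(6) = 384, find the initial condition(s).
In general y(n) = 2ⁿ · y(0). At n = 6: y(0) = y(6) / 2^6 = 384 / 64 = 6.

y(0) = 6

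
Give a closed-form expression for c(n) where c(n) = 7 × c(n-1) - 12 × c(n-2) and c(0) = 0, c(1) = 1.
Recurrence: c(n) = 7 × c(n-1) - 12 × c(n-2), initial: c(0) = 0, c(1) = 1.
Characteristic equation: r² - 7r + 12 = 0, which factors as (r - 4)(r - 3) = 0, so r = 4, 3. General solution c(n) = A·4ⁿ + B·3ⁿ. From c(0) = 0: A + B = 0. From c(1) = 1: 4A + 3B = 1. Solving gives A = 1, B = -1.

c(n) = 4ⁿ - 3ⁿ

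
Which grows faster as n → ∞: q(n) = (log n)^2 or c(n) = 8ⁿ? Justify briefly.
Comparing growth rates:
Growth-rate hierarchy: log n ≺ any polynomial ≺ any exponential cⁿ (c>1) ≺ n! ≺ nⁿ.
exponential base 8 dominates polylogarithmic (log n)^2 asymptotically.

c(n) grows faster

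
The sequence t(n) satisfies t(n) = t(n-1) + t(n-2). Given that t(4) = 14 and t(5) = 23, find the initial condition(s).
Work backwards using t(k) = t(k+2) - t(k+1):
t(3) = t(5) - t(4) = 23 - 14 = 9
t(2) = t(4) - t(3) = 14 - 9 = 5
t(1) = t(3) - t(2) = 9 - 5 = 4
t(0) = t(2) - t(1) = 5 - 4 = 1

t(0) = 1, t(1) = 4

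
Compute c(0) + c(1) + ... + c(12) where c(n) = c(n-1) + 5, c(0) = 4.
Computing the sequence terms: 4, 9, 14, 19, 24, 29, 34, 39, 44, 49, 54, 59, 64
Adding these values together:

442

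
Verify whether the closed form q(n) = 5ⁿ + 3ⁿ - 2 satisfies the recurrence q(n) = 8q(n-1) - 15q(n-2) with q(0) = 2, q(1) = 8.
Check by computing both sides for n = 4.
From the recurrence with q(0) = 2, q(1) = 8:
  q(0) = 2, q(1) = 8, q(2) = 34, q(3) = 152, q(4) = 706
  so the recurrence gives q(4) = 706.
From the proposed closed form q(n) = 5ⁿ + 3ⁿ - 2:
  q(4) = 704.
The recurrence gives 706 but the closed form gives 704, so the closed form does not satisfy the recurrence.

No, the closed form is incorrect.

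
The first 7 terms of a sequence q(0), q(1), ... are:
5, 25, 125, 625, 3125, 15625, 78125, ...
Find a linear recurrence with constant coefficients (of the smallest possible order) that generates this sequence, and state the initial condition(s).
Look for the lowest-order linear relation among consecutive terms.
Observation: each term is 5× the previous.
Check at n=2: 5·25 = 125. ✓

q(n) = 5 × q(n-1), q(0) = 5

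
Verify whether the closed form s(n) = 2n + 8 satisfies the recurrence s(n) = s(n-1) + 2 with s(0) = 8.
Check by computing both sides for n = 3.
From the recurrence with s(0) = 8:
  s(0) = 8, s(1) = 10, s(2) = 12, s(3) = 14
  so the recurrence gives s(3) = 14.
From the proposed closed form s(n) = 2n + 8:
  s(3) = 14.
Both sides give 14 at n = 3, and the initial condition(s) match, so the closed form is consistent.

Yes, the closed form is correct.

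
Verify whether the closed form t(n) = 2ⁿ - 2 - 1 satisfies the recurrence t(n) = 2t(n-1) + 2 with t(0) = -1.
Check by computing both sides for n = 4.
From the recurrence with t(0) = -1:
  t(0) = -1, t(1) = 0, t(2) = 2, t(3) = 6, t(4) = 14
  so the recurrence gives t(4) = 14.
From the proposed closed form t(n) = 2ⁿ - 2 - 1:
  t(4) = 13.
The recurrence gives 14 but the closed form gives 13, so the closed form does not satisfy the recurrence.

No, the closed form is incorrect.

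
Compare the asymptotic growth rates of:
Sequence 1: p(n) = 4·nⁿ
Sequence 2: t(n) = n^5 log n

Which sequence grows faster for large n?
Comparing growth rates:
Growth-rate hierarchy: log n ≺ any polynomial ≺ any exponential cⁿ (c>1) ≺ n! ≺ nⁿ.
super-exponential nⁿ dominates polynomial degree 5 (with log factor) asymptotically.

p(n) grows faster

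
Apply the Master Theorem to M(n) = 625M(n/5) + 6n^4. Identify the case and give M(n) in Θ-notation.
Master Theorem template: M(n) = a·M(n/b) + f(n).
Here: a=625, b=5, f(n)=6n^4
Compute log_b(a) = log_5(625) = 4.
f(n) = 6n^4 = Θ(n^4). Case 2: M(n) = Θ(n^4 log n).

Case 2: M(n) = Θ(n^4 log n)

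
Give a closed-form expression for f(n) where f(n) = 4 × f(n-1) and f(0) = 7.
Recurrence: f(n) = 4 × f(n-1), initial: f(0) = 7.
Each term is 4 times the previous, so this is geometric with ratio 4. After n steps: f(n) = f(0)·4ⁿ = 7·4ⁿ.

f(n) = 7·4ⁿ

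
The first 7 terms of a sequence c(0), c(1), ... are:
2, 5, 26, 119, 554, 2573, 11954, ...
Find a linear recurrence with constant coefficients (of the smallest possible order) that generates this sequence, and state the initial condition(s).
Look for the lowest-order linear relation among consecutive terms.
Observation: c(n) - 4·c(n-1) - (3)·c(n-2) = 0 holds for the shown terms, and no order-1 relation c(n) = α·c(n-1) + β fits.
Check at n=3: 4·26 + (3)·5 = 119. ✓

c(n) = 4c(n-1) + 3c(n-2), c(0) = 2, c(1) = 5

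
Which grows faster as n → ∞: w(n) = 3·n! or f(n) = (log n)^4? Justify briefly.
Comparing growth rates:
Growth-rate hierarchy: log n ≺ any polynomial ≺ any exponential cⁿ (c>1) ≺ n! ≺ nⁿ.
factorial dominates polylogarithmic (log n)^4 asymptotically.

w(n) grows faster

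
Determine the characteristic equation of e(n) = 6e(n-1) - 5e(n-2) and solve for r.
Substitute e(n) = rⁿ and divide through by rⁿ⁻²: r² - 6r + 5 = 0
Factor: (r - 5)(r - 1) = 0, so r = 5, 1.
General solution: e(n) = A·5ⁿ + B·1ⁿ

Characteristic: r² - 6r + 5 = 0, Roots: r = 5, 1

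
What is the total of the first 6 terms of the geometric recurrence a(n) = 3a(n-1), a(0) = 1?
Computing the sequence terms: 1, 3, 9, 27, 81, 243
Adding these values together:

364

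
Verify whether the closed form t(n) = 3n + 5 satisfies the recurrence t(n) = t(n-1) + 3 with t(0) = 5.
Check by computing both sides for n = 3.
From the recurrence with t(0) = 5:
  t(0) = 5, t(1) = 8, t(2) = 11, t(3) = 14
  so the recurrence gives t(3) = 14.
From the proposed closed form t(n) = 3n + 5:
  t(3) = 14.
Both sides give 14 at n = 3, and the initial condition(s) match, so the closed form is consistent.

Yes, the closed form is correct.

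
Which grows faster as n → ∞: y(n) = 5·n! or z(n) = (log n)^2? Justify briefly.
Comparing growth rates:
Growth-rate hierarchy: log n ≺ any polynomial ≺ any exponential cⁿ (c>1) ≺ n! ≺ nⁿ.
factorial dominates polylogarithmic (log n)^2 asymptotically.

y(n) grows faster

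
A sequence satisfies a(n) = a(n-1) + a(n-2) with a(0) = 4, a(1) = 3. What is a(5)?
Computing the sequence terms:
4, 3, 7, 10, 17, 27

27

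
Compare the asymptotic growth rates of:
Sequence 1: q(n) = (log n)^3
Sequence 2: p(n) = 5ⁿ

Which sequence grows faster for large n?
Comparing growth rates:
Growth-rate hierarchy: log n ≺ any polynomial ≺ any exponential cⁿ (c>1) ≺ n! ≺ nⁿ.
exponential base 5 dominates polylogarithmic (log n)^3 asymptotically.

p(n) grows faster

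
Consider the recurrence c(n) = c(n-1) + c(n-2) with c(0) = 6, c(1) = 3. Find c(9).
Computing the sequence terms:
6, 3, 9, 12, 21, 33, 54, 87, 141, 228

228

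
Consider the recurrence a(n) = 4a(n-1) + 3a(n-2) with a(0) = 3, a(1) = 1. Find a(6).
Computing the sequence terms:
3, 1, 13, 55, 259, 1201, 5581

5581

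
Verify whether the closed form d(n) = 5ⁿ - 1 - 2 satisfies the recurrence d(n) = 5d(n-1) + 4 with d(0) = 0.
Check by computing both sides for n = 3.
From the recurrence with d(0) = 0:
  d(0) = 0, d(1) = 4, d(2) = 24, d(3) = 124
  so the recurrence gives d(3) = 124.
From the proposed closed form d(n) = 5ⁿ - 1 - 2:
  d(3) = 122.
The recurrence gives 124 but the closed form gives 122, so the closed form does not satisfy the recurrence.

No, the closed form is incorrect.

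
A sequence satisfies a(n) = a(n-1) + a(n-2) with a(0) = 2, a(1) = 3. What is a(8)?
Computing the sequence terms:
2, 3, 5, 8, 13, 21, 34, 55, 89

89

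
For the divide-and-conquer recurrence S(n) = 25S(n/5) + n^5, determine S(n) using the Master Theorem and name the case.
Master Theorem template: S(n) = a·S(n/b) + f(n).
Here: a=25, b=5, f(n)=n^5
Compute log_b(a) = log_5(25) = 2.
f(n) = n^5 = Ω(n^(2+ε)) with ε = 3, and the regularity condition holds (a·f(n/b) = (a/b^5)·f(n) with a/b^5 = 5^-3 < 1). Case 3: S(n) = Θ(f(n)) = Θ(n^5).

Case 3: S(n) = Θ(n^5)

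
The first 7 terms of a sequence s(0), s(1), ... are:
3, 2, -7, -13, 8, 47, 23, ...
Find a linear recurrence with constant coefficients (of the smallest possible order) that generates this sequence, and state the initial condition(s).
Look for the lowest-order linear relation among consecutive terms.
Observation: s(n) - 1·s(n-1) - (-3)·s(n-2) = 0 holds for the shown terms, and no order-1 relation s(n) = α·s(n-1) + β fits.
Check at n=3: 1·-7 + (-3)·2 = -13. ✓

s(n) = s(n-1) - 3s(n-2), s(0) = 3, s(1) = 2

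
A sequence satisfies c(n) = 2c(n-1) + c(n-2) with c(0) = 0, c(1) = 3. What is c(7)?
Computing the sequence terms:
0, 3, 6, 15, 36, 87, 210, 507

507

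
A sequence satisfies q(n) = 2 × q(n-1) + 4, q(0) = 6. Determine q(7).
Computing step by step:
q(0) = 6
q(1) = 2 × 6 + 4 = 16
q(2) = 2 × 16 + 4 = 36
q(3) = 2 × 36 + 4 = 76
q(4) = 2 × 76 + 4 = 156
q(5) = 2 × 156 + 4 = 316
q(6) = 2 × 316 + 4 = 636
q(7) = 2 × 636 + 4 = 1276

1276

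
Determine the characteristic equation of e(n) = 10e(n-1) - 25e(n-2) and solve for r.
Substitute e(n) = rⁿ and divide through by rⁿ⁻²: r² - 10r + 25 = 0
Factor: (r - 5)² = 0, so r = 5 (double root).
General solution: e(n) = (A + Bn)·5ⁿ

Characteristic: r² - 10r + 25 = 0, Roots: r = 5 (double root)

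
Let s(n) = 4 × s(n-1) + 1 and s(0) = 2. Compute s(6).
Computing step by step:
s(0) = 2
s(1) = 4 × 2 + 1 = 9
s(2) = 4 × 9 + 1 = 37
s(3) = 4 × 37 + 1 = 149
s(4) = 4 × 149 + 1 = 597
s(5) = 4 × 597 + 1 = 2389
s(6) = 4 × 2389 + 1 = 9557

9557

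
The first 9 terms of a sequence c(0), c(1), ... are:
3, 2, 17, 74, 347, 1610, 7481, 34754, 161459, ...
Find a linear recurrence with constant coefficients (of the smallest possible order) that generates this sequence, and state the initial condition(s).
Look for the lowest-order linear relation among consecutive terms.
Observation: c(n) - 4·c(n-1) - (3)·c(n-2) = 0 holds for the shown terms, and no order-1 relation c(n) = α·c(n-1) + β fits.
Check at n=3: 4·17 + (3)·2 = 74. ✓

c(n) = 4c(n-1) + 3c(n-2), c(0) = 3, c(1) = 2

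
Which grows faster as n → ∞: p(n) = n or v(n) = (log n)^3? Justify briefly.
Comparing growth rates:
Growth-rate hierarchy: log n ≺ any polynomial ≺ any exponential cⁿ (c>1) ≺ n! ≺ nⁿ.
polynomial degree 1 dominates polylogarithmic (log n)^3 asymptotically.

p(n) grows faster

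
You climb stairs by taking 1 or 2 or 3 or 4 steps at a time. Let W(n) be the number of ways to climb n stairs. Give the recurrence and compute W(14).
Condition on the size of the last step (1 to 4): before it there were n-1, …, n-4 stairs climbed, and these cases are disjoint, so W(n) = W(n-1) + W(n-2) + W(n-3) + W(n-4) (order-4 linear recurrence).
Initial conditions by direct count (compositions of i into parts ≤ 4): W(1) = 1; W(2) = 2; W(3) = 4; W(4) = 8.
Iterating the recurrence: W(5) = 15, W(6) = 29, W(7) = 56, W(8) = 108, W(9) = 208, W(10) = 401, W(11) = 773, W(12) = 1490, W(13) = 2872, W(14) = 5536.

W(n) = W(n-1) + W(n-2) + W(n-3) + W(n-4), W(1) = 1, W(2) = 2, W(3) = 4, W(4) = 8; W(14) = 5536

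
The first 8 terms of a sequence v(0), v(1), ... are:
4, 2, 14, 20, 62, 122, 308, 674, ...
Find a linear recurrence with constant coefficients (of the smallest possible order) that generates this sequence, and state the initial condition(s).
Look for the lowest-order linear relation among consecutive terms.
Observation: v(n) - 1·v(n-1) - (3)·v(n-2) = 0 holds for the shown terms, and no order-1 relation v(n) = α·v(n-1) + β fits.
Check at n=3: 1·14 + (3)·2 = 20. ✓

v(n) = v(n-1) + 3v(n-2), v(0) = 4, v(1) = 2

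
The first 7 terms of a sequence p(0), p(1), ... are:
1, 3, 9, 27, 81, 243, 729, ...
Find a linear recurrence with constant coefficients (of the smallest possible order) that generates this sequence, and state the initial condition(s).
Look for the lowest-order linear relation among consecutive terms.
Observation: each term is 3× the previous.
Check at n=2: 3·3 = 9. ✓

p(n) = 3 × p(n-1), p(0) = 1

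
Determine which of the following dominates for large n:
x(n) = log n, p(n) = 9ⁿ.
Comparing growth rates:
Growth-rate hierarchy: log n ≺ any polynomial ≺ any exponential cⁿ (c>1) ≺ n! ≺ nⁿ.
exponential base 9 dominates logarithmic asymptotically.

p(n) grows faster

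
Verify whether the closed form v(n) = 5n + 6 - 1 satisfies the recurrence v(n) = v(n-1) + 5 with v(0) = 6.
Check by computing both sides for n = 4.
From the recurrence with v(0) = 6:
  v(0) = 6, v(1) = 11, v(2) = 16, v(3) = 21, v(4) = 26
  so the recurrence gives v(4) = 26.
From the proposed closed form v(n) = 5n + 6 - 1:
  v(4) = 25.
The recurrence gives 26 but the closed form gives 25, so the closed form does not satisfy the recurrence.

No, the closed form is incorrect.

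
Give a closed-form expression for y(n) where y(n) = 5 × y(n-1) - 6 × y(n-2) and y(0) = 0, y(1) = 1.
Recurrence: y(n) = 5 × y(n-1) - 6 × y(n-2), initial: y(0) = 0, y(1) = 1.
Characteristic equation: r² - 5r + 6 = 0, which factors as (r - 3)(r - 2) = 0, so r = 3, 2. General solution y(n) = A·3ⁿ + B·2ⁿ. From y(0) = 0: A + B = 0. From y(1) = 1: 3A + 2B = 1. Solving gives A = 1, B = -1.

y(n) = 3ⁿ - 2ⁿ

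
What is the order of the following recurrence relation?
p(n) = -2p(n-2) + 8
The order is the largest lag k for which p(n-k) appears. Here the deepest term is p(n-2) (the 8 term is non-homogeneous and does not affect the order), so the order is 2.

Order 2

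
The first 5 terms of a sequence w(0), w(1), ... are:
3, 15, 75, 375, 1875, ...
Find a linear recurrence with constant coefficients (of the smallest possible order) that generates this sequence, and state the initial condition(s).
Look for the lowest-order linear relation among consecutive terms.
Observation: each term is 5× the previous.
Check at n=2: 5·15 = 75. ✓

w(n) = 5 × w(n-1), w(0) = 3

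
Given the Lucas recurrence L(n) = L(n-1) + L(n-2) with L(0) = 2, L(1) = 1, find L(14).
Computing the sequence terms:
2, 1, 3, 4, 7, 11, 18, 29, 47, 76, 123, 199, 322, 521, 843

843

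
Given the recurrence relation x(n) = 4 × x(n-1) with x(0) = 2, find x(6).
Computing step by step:
x(0) = 2
x(1) = 4 × 2 = 8
x(2) = 4 × 8 = 32
x(3) = 4 × 32 = 128
x(4) = 4 × 128 = 512
x(5) = 4 × 512 = 2048
x(6) = 4 × 2048 = 8192

8192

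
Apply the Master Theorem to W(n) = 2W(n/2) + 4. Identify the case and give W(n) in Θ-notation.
Master Theorem template: W(n) = a·W(n/b) + f(n).
Here: a=2, b=2, f(n)=4
Compute log_b(a) = log_2(2) = 1.
f(n) = 4 = O(n^(1-ε)) with ε = 1. Case 1: W(n) = Θ(n^log_b(a)) = Θ(n).

Case 1: W(n) = Θ(n)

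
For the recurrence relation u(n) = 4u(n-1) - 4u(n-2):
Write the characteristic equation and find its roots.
Substitute u(n) = rⁿ and divide through by rⁿ⁻²: r² - 4r + 4 = 0
Factor: (r - 2)² = 0, so r = 2 (double root).
General solution: u(n) = (A + Bn)·2ⁿ

Characteristic: r² - 4r + 4 = 0, Roots: r = 2 (double root)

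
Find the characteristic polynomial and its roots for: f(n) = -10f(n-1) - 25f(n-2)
Substitute f(n) = rⁿ and divide through by rⁿ⁻²: r² + 10r + 25 = 0
Factor: (r + 5)² = 0, so r = -5 (double root).
General solution: f(n) = (A + Bn)·(-5)ⁿ

Characteristic: r² + 10r + 25 = 0, Roots: r = -5 (double root)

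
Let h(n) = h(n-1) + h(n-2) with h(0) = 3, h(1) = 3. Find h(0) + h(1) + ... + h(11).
Computing the sequence terms: 3, 3, 6, 9, 15, 24, 39, 63, 102, 165, 267, 432
Adding these values together:

1128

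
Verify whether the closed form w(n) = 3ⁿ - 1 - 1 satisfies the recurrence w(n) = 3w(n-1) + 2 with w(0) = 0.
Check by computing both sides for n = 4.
From the recurrence with w(0) = 0:
  w(0) = 0, w(1) = 2, w(2) = 8, w(3) = 26, w(4) = 80
  so the recurrence gives w(4) = 80.
From the proposed closed form w(n) = 3ⁿ - 1 - 1:
  w(4) = 79.
The recurrence gives 80 but the closed form gives 79, so the closed form does not satisfy the recurrence.

No, the closed form is incorrect.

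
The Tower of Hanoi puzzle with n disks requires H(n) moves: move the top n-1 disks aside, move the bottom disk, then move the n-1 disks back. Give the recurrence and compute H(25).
Moving n disks = move the top n-1 disks aside (H(n-1) moves) + move the largest disk (1 move) + move the n-1 disks back on top (H(n-1) moves), so H(n) = 2H(n-1) + 1, with H(1) = 1 (a single disk takes one move).
First terms: 1, 3, 7, 15, 31, 63, … — each is one less than a power of 2. Indeed H(n) + 1 = 2(H(n-1) + 1) with H(1) + 1 = 2, so H(n) + 1 = 2ⁿ and H(n) = 2ⁿ - 1.
Hence H(25) = 2^25 - 1 = 33554432 - 1 = 33554431.

H(n) = 2H(n-1) + 1, H(1) = 1; H(25) = 33554431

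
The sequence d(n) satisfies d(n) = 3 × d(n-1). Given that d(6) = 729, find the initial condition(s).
In general d(n) = 3ⁿ · d(0). At n = 6: d(0) = d(6) / 3^6 = 729 / 729 = 1.

d(0) = 1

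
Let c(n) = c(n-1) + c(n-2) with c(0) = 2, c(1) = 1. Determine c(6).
Computing the sequence terms:
2, 1, 3, 4, 7, 11, 18

18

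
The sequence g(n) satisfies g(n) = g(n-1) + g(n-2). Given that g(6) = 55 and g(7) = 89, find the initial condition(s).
Work backwards using g(k) = g(k+2) - g(k+1):
g(5) = g(7) - g(6) = 89 - 55 = 34
g(4) = g(6) - g(5) = 55 - 34 = 21
g(3) = g(5) - g(4) = 34 - 21 = 13
g(2) = g(4) - g(3) = 21 - 13 = 8
g(1) = g(3) - g(2) = 13 - 8 = 5
g(0) = g(2) - g(1) = 8 - 5 = 3

g(0) = 3, g(1) = 5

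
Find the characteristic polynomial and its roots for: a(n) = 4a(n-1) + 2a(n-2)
Substitute a(n) = rⁿ and divide through by rⁿ⁻²: r² - 4r - 2 = 0
Discriminant: 4² + 4·2 = 24, not a perfect square, so by the quadratic formula r = (4 ± √24)/2.
General solution: a(n) = A·r₁ⁿ + B·r₂ⁿ where r₁,r₂ = (4 ± √24)/2

Characteristic: r² - 4r - 2 = 0, Roots: r = (4 ± √24)/2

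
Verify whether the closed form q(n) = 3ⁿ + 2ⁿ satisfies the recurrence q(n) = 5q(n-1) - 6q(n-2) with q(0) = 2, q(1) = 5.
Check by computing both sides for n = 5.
From the recurrence with q(0) = 2, q(1) = 5:
  q(0) = 2, q(1) = 5, q(2) = 13, q(3) = 35, q(4) = 97, q(5) = 275
  so the recurrence gives q(5) = 275.
From the proposed closed form q(n) = 3ⁿ + 2ⁿ:
  q(5) = 275.
Both sides give 275 at n = 5, and the initial condition(s) match, so the closed form is consistent.

Yes, the closed form is correct.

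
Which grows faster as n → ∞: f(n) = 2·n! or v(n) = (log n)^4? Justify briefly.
Comparing growth rates:
Growth-rate hierarchy: log n ≺ any polynomial ≺ any exponential cⁿ (c>1) ≺ n! ≺ nⁿ.
factorial dominates polylogarithmic (log n)^4 asymptotically.

f(n) grows faster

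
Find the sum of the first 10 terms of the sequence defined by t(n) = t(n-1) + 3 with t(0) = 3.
Computing the sequence terms: 3, 6, 9, 12, 15, 18, 21, 24, 27, 30
Adding these values together:

165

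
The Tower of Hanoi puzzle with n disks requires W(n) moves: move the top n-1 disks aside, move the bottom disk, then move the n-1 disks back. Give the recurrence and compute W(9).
Moving n disks = move the top n-1 disks aside (W(n-1) moves) + move the largest disk (1 move) + move the n-1 disks back on top (W(n-1) moves), so W(n) = 2W(n-1) + 1, with W(1) = 1 (a single disk takes one move).
First terms: 1, 3, 7, 15, 31, 63, … — each is one less than a power of 2. Indeed W(n) + 1 = 2(W(n-1) + 1) with W(1) + 1 = 2, so W(n) + 1 = 2ⁿ and W(n) = 2ⁿ - 1.
Hence W(9) = 2^9 - 1 = 512 - 1 = 511.

W(n) = 2W(n-1) + 1, W(1) = 1; W(9) = 511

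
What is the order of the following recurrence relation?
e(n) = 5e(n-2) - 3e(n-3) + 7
The order is the largest lag k for which e(n-k) appears. Here the deepest term is e(n-3) (the 7 term is non-homogeneous and does not affect the order), so the order is 3.

Order 3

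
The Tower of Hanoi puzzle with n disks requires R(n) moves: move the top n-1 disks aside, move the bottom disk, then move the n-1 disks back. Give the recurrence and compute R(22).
Moving n disks = move the top n-1 disks aside (R(n-1) moves) + move the largest disk (1 move) + move the n-1 disks back on top (R(n-1) moves), so R(n) = 2R(n-1) + 1, with R(1) = 1 (a single disk takes one move).
First terms: 1, 3, 7, 15, 31, 63, … — each is one less than a power of 2. Indeed R(n) + 1 = 2(R(n-1) + 1) with R(1) + 1 = 2, so R(n) + 1 = 2ⁿ and R(n) = 2ⁿ - 1.
Hence R(22) = 2^22 - 1 = 4194304 - 1 = 4194303.

R(n) = 2R(n-1) + 1, R(1) = 1; R(22) = 4194303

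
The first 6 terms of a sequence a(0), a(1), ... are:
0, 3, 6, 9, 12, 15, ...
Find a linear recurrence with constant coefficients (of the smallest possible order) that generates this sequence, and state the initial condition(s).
Look for the lowest-order linear relation among consecutive terms.
Observation: consecutive differences are constant (= 3).
Check at n=2: 1·3 + 3 = 6. ✓

a(n) = a(n-1) + 3, a(0) = 0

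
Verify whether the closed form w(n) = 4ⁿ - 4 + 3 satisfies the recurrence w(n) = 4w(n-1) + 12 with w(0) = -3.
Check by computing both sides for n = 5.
From the recurrence with w(0) = -3:
  w(0) = -3, w(1) = 0, w(2) = 12, w(3) = 60, w(4) = 252, w(5) = 1020
  so the recurrence gives w(5) = 1020.
From the proposed closed form w(n) = 4ⁿ - 4 + 3:
  w(5) = 1023.
The recurrence gives 1020 but the closed form gives 1023, so the closed form does not satisfy the recurrence.

No, the closed form is incorrect.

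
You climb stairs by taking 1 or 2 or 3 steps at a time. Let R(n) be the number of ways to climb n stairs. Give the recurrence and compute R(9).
Condition on the size of the last step (1 to 3): before it there were n-1, …, n-3 stairs climbed, and these cases are disjoint, so R(n) = R(n-1) + R(n-2) + R(n-3) (order-3 linear recurrence).
Initial conditions by direct count (compositions of i into parts ≤ 3): R(1) = 1; R(2) = 2; R(3) = 4.
Iterating the recurrence: R(4) = 7, R(5) = 13, R(6) = 24, R(7) = 44, R(8) = 81, R(9) = 149.

R(n) = R(n-1) + R(n-2) + R(n-3), R(1) = 1, R(2) = 2, R(3) = 4; R(9) = 149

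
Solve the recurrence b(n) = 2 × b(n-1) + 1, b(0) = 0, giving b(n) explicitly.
Recurrence: b(n) = 2 × b(n-1) + 1, initial: b(0) = 0.
Try b(n) = A·2ⁿ + C. Substituting: A·2ⁿ + C = 2(A·2ⁿ⁻¹ + C) + 1 = A·2ⁿ + 2C + 1, so C = 2C + 1, giving C = -1. Then b(0) = A - 1 = 0 gives A = 1.

b(n) = 2ⁿ - 1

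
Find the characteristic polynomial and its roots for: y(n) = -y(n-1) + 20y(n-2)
Substitute y(n) = rⁿ and divide through by rⁿ⁻²: r² + r - 20 = 0
Factor: (r - 4)(r + 5) = 0, so r = 4, -5.
General solution: y(n) = A·4ⁿ + B·(-5)ⁿ

Characteristic: r² + r - 20 = 0, Roots: r = 4, -5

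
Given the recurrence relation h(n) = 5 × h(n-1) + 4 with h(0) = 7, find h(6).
Computing step by step:
h(0) = 7
h(1) = 5 × 7 + 4 = 39
h(2) = 5 × 39 + 4 = 199
h(3) = 5 × 199 + 4 = 999
h(4) = 5 × 999 + 4 = 4999
h(5) = 5 × 4999 + 4 = 24999
h(6) = 5 × 24999 + 4 = 124999

124999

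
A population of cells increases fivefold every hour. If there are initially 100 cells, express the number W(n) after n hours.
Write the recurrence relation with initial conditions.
Each hour multiplies the count by 5, so the count after n hours depends only on the count after n-1 hours: W(n) = 5 × W(n-1). The starting count gives W(0) = 100.
Unrolling n times gives the closed form W(n) = 100 × 5ⁿ.

W(n) = 5 × W(n-1), W(0) = 100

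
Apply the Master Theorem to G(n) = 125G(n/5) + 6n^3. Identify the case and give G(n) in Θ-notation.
Master Theorem template: G(n) = a·G(n/b) + f(n).
Here: a=125, b=5, f(n)=6n^3
Compute log_b(a) = log_5(125) = 3.
f(n) = 6n^3 = Θ(n^3). Case 2: G(n) = Θ(n^3 log n).

Case 2: G(n) = Θ(n^3 log n)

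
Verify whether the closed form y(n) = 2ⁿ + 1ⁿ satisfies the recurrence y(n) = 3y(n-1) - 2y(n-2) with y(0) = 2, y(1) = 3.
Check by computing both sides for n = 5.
From the recurrence with y(0) = 2, y(1) = 3:
  y(0) = 2, y(1) = 3, y(2) = 5, y(3) = 9, y(4) = 17, y(5) = 33
  so the recurrence gives y(5) = 33.
From the proposed closed form y(n) = 2ⁿ + 1ⁿ:
  y(5) = 33.
Both sides give 33 at n = 5, and the initial condition(s) match, so the closed form is consistent.

Yes, the closed form is correct.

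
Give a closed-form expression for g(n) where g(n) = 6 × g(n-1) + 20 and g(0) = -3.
Recurrence: g(n) = 6 × g(n-1) + 20, initial: g(0) = -3.
Try g(n) = A·6ⁿ + C. Substituting: A·6ⁿ + C = 6(A·6ⁿ⁻¹ + C) + 20 = A·6ⁿ + 6C + 20, so C = 6C + 20, giving C = -4. Then g(0) = A - 4 = -3 gives A = 1.

g(n) = 6ⁿ - 4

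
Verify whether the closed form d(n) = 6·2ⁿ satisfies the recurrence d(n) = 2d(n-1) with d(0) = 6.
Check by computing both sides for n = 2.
From the recurrence with d(0) = 6:
  d(0) = 6, d(1) = 12, d(2) = 24
  so the recurrence gives d(2) = 24.
From the proposed closed form d(n) = 6·2ⁿ:
  d(2) = 24.
Both sides give 24 at n = 2, and the initial condition(s) match, so the closed form is consistent.

Yes, the closed form is correct.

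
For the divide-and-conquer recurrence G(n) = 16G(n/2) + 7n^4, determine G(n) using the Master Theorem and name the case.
Master Theorem template: G(n) = a·G(n/b) + f(n).
Here: a=16, b=2, f(n)=7n^4
Compute log_b(a) = log_2(16) = 4.
f(n) = 7n^4 = Θ(n^4). Case 2: G(n) = Θ(n^4 log n).

Case 2: G(n) = Θ(n^4 log n)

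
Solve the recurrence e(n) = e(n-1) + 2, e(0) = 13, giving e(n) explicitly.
Recurrence: e(n) = e(n-1) + 2, initial: e(0) = 13.
Each step adds 2, so e(n) = e(0) + 2n = 2n + 13.

e(n) = 2n + 13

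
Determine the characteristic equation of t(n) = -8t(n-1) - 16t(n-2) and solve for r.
Substitute t(n) = rⁿ and divide through by rⁿ⁻²: r² + 8r + 16 = 0
Factor: (r + 4)² = 0, so r = -4 (double root).
General solution: t(n) = (A + Bn)·(-4)ⁿ

Characteristic: r² + 8r + 16 = 0, Roots: r = -4 (double root)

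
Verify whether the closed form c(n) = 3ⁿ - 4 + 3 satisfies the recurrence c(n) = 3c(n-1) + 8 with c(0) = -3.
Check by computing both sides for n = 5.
From the recurrence with c(0) = -3:
  c(0) = -3, c(1) = -1, c(2) = 5, c(3) = 23, c(4) = 77, c(5) = 239
  so the recurrence gives c(5) = 239.
From the proposed closed form c(n) = 3ⁿ - 4 + 3:
  c(5) = 242.
The recurrence gives 239 but the closed form gives 242, so the closed form does not satisfy the recurrence.

No, the closed form is incorrect.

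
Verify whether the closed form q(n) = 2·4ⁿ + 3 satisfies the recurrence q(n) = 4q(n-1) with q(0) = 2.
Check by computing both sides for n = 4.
From the recurrence with q(0) = 2:
  q(0) = 2, q(1) = 8, q(2) = 32, q(3) = 128, q(4) = 512
  so the recurrence gives q(4) = 512.
From the proposed closed form q(n) = 2·4ⁿ + 3:
  q(4) = 515.
The recurrence gives 512 but the closed form gives 515, so the closed form does not satisfy the recurrence.

No, the closed form is incorrect.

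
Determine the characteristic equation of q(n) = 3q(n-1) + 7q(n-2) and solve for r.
Substitute q(n) = rⁿ and divide through by rⁿ⁻²: r² - 3r - 7 = 0
Discriminant: 3² + 4·7 = 37, not a perfect square, so by the quadratic formula r = (3 ± √37)/2.
General solution: q(n) = A·r₁ⁿ + B·r₂ⁿ where r₁,r₂ = (3 ± √37)/2

Characteristic: r² - 3r - 7 = 0, Roots: r = (3 ± √37)/2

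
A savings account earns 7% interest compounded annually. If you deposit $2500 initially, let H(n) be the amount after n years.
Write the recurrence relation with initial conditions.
Each year the balance grows by 7%, i.e. is multiplied by 1 + 7/100 = 1.07, so H(n) = 1.07 × H(n-1). The initial deposit gives H(0) = 2500.
Unrolling gives the closed form H(n) = 2500 × (1.07)ⁿ.

H(n) = 1.07 × H(n-1), H(0) = 2500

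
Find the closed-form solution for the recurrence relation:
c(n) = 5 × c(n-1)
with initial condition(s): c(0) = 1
Recurrence: c(n) = 5 × c(n-1), initial: c(0) = 1.
Each term is 5 times the previous, so this is geometric with ratio 5. After n steps: c(n) = c(0)·5ⁿ = 5ⁿ.

c(n) = 5ⁿ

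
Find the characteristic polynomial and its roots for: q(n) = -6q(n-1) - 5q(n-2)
Substitute q(n) = rⁿ and divide through by rⁿ⁻²: r² + 6r + 5 = 0
Factor: (r + 5)(r + 1) = 0, so r = -5, -1.
General solution: q(n) = A·(-5)ⁿ + B·(-1)ⁿ

Characteristic: r² + 6r + 5 = 0, Roots: r = -5, -1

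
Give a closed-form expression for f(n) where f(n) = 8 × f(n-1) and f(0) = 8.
Recurrence: f(n) = 8 × f(n-1), initial: f(0) = 8.
Each term is 8 times the previous, so this is geometric with ratio 8. After n steps: f(n) = f(0)·8ⁿ = 8·8ⁿ.

f(n) = 8·8ⁿ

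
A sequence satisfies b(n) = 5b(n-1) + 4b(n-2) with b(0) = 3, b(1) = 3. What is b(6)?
Computing the sequence terms:
3, 3, 27, 147, 843, 4803, 27387

27387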